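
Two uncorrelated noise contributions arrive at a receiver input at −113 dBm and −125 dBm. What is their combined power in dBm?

Convert to linear, add, convert back:
P₁ = 5.01×10⁻¹⁵ W, P₂ = 3.16×10⁻¹⁶ W
P_tot = 5.33×10⁻¹⁵ W → 10 log₁₀(P_tot / 10⁻³) = −112.7 dBm

−112.7 dBm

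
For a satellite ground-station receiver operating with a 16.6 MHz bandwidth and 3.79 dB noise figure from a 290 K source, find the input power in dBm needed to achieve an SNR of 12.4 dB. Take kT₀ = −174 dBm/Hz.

Sensitivity = −174 + 10 log₁₀(B) + NF + SNR_min
= −174 + 72.2 + 3.79 + 12.4
= −85.61 dBm → −85.6 dBm

−85.6 dBm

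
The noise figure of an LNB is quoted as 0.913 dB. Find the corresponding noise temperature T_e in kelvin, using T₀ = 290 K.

67.8 K

F = 10^(0.913/10) = 1.23396
T_e = (F − 1)·T₀ = (1.23396 − 1) × 290 = 67.8 K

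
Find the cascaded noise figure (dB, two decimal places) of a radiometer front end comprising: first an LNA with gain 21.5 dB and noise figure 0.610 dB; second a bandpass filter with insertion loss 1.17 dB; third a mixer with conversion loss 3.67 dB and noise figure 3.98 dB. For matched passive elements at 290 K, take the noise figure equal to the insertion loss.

0.67 dB

Convert to linear (a loss of L dB is a gain of −L dB): F_i = 10^(NF_i/10), G_i = 10^(G_i,dB/10)
  Stage 1: F_1 = 10^(0.610/10) = 1.151, G_1 = 10^(21.5/10) = 141.3
  Stage 2: F_2 = 10^(1.17/10) = 1.309, G_2 = 10^(−1.17/10) = 0.7638
  Stage 3: F_3 = 10^(3.98/10) = 2.500, G_3 = 10^(−3.67/10) = 0.4295
Friis cascade:
  F = 1.151 + (1.309 − 1)/141.3 + (2.500 − 1)/107.9 = 1.167
NF = 10 log₁₀(1.167) = 0.67 dB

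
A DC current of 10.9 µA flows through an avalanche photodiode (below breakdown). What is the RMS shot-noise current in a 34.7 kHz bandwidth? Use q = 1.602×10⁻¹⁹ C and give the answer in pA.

I_n = √(2qI·B)
2qI·B = 2 × 1.602×10⁻¹⁹ × 1.09×10⁻⁵ × 3.47×10⁴ = 1.21×10⁻¹⁹ A²
I_n = √(1.21×10⁻¹⁹) = 3.48×10⁻¹⁰ A = 348 pA

348 pA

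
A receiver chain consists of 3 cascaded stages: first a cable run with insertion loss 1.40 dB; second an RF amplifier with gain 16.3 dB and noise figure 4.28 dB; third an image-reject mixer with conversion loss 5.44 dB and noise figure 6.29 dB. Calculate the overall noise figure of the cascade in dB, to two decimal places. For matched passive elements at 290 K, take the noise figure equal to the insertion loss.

5.80 dB

Convert to linear (a loss of L dB is a gain of −L dB): F_i = 10^(NF_i/10), G_i = 10^(G_i,dB/10)
  Stage 1: F_1 = 10^(1.40/10) = 1.380, G_1 = 10^(−1.40/10) = 0.7244
  Stage 2: F_2 = 10^(4.28/10) = 2.679, G_2 = 10^(16.3/10) = 42.66
  Stage 3: F_3 = 10^(6.29/10) = 4.256, G_3 = 10^(−5.44/10) = 0.2858
Friis cascade:
  F = 1.380 + (2.679 − 1)/0.7244 + (4.256 − 1)/30.90 = 3.804
NF = 10 log₁₀(3.804) = 5.80 dB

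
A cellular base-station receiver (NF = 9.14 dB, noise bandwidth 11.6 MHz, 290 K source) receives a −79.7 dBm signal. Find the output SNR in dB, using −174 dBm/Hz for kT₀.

14.5 dB

Noise floor: N = −174 + 10 log₁₀(B) + NF
10 log₁₀(1.16×10⁷) = 70.64 dB
N = −174 + 70.64 + 9.14 = −94.22 dBm
SNR = P_sig − N = −79.7 − (−94.22) = 14.52 dB → 14.5 dB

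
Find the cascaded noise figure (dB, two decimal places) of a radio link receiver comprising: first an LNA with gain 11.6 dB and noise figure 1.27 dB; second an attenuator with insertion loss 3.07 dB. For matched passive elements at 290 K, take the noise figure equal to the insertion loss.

Convert to linear (a loss of L dB is a gain of −L dB): F_i = 10^(NF_i/10), G_i = 10^(G_i,dB/10)
  Stage 1: F_1 = 10^(1.27/10) = 1.340, G_1 = 10^(11.6/10) = 14.45
  Stage 2: F_2 = 10^(3.07/10) = 2.028, G_2 = 10^(−3.07/10) = 0.4932
Friis cascade:
  F = 1.340 + (2.028 − 1)/14.45 = 1.411
NF = 10 log₁₀(1.411) = 1.49 dB

1.49 dB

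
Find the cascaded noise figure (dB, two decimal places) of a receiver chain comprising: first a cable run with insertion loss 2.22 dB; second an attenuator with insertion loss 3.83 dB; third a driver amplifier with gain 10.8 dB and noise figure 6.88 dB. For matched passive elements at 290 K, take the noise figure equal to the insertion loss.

12.93 dB

Convert to linear (a loss of L dB is a gain of −L dB): F_i = 10^(NF_i/10), G_i = 10^(G_i,dB/10)
  Stage 1: F_1 = 10^(2.22/10) = 1.667, G_1 = 10^(−2.22/10) = 0.5998
  Stage 2: F_2 = 10^(3.83/10) = 2.415, G_2 = 10^(−3.83/10) = 0.4140
  Stage 3: F_3 = 10^(6.88/10) = 4.875, G_3 = 10^(10.8/10) = 12.02
Friis cascade:
  F = 1.667 + (2.415 − 1)/0.5998 + (4.875 − 1)/0.2483 = 19.63
NF = 10 log₁₀(19.63) = 12.93 dB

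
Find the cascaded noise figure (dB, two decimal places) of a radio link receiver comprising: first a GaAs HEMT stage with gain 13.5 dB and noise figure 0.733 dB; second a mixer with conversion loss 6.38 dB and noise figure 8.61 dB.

1.65 dB

Convert to linear (a loss of L dB is a gain of −L dB): F_i = 10^(NF_i/10), G_i = 10^(G_i,dB/10)
  Stage 1: F_1 = 10^(0.733/10) = 1.184, G_1 = 10^(13.5/10) = 22.39
  Stage 2: F_2 = 10^(8.61/10) = 7.261, G_2 = 10^(−6.38/10) = 0.2301
Friis cascade:
  F = 1.184 + (7.261 − 1)/22.39 = 1.464
NF = 10 log₁₀(1.464) = 1.65 dB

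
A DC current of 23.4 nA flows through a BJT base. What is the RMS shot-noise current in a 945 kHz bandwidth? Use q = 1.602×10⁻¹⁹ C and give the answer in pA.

84.2 pA

I_n = √(2qI·B)
2qI·B = 2 × 1.602×10⁻¹⁹ × 2.34×10⁻⁸ × 9.45×10⁵ = 7.09×10⁻²¹ A²
I_n = √(7.09×10⁻²¹) = 8.42×10⁻¹¹ A = 84.2 pA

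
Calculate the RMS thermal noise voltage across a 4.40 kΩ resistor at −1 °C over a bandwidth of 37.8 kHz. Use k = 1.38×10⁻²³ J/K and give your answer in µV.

T = −1 °C + 273.15 = 272.15 K
V_n = √(4kTRB)
4kTRB = 4 × 1.38×10⁻²³ × 272.15 × 4.40×10³ × 3.78×10⁴ = 2.50×10⁻¹² V²
V_n = √(2.50×10⁻¹²) = 1.58×10⁻⁶ V = 1.58 µV

1.58 µV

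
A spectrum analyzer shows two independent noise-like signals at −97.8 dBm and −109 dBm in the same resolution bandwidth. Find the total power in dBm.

−97.5 dBm

Convert to linear, add, convert back:
P₁ = 1.66×10⁻¹³ W, P₂ = 1.26×10⁻¹⁴ W
P_tot = 1.79×10⁻¹³ W → 10 log₁₀(P_tot / 10⁻³) = −97.5 dBm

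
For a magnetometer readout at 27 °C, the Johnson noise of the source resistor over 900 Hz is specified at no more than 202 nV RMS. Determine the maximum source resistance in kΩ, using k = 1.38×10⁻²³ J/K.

2.74 kΩ

T = 27 °C + 273.15 = 300.15 K
Johnson–Nyquist: V_n = √(4kTRB) ⇒ R = V_n² / (4kTB)
4kTB = 4 × 1.38×10⁻²³ × 300.15 × 9.00×10² = 1.49×10⁻¹⁷
R = (2.02×10⁻⁷)² / 1.49×10⁻¹⁷ = 2.74×10³ Ω = 2.74 kΩ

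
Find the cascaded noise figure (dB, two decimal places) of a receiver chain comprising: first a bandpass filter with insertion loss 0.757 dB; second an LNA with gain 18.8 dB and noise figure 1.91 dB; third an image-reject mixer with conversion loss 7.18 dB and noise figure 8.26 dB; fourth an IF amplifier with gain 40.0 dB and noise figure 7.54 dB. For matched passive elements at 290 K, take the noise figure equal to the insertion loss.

Convert to linear (a loss of L dB is a gain of −L dB): F_i = 10^(NF_i/10), G_i = 10^(G_i,dB/10)
  Stage 1: F_1 = 10^(0.757/10) = 1.190, G_1 = 10^(−0.757/10) = 0.8400
  Stage 2: F_2 = 10^(1.91/10) = 1.552, G_2 = 10^(18.8/10) = 75.86
  Stage 3: F_3 = 10^(8.26/10) = 6.699, G_3 = 10^(−7.18/10) = 0.1914
  Stage 4: F_4 = 10^(7.54/10) = 5.675, G_4 = 10^(40.0/10) = 1.000×10⁴
Friis cascade:
  F = 1.190 + (1.552 − 1)/0.8400 + (6.699 − 1)/63.72 + (5.675 − 1)/12.20 = 2.321
NF = 10 log₁₀(2.321) = 3.66 dB

3.66 dB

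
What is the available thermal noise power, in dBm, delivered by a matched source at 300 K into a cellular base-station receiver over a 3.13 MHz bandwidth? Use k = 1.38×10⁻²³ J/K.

P_n = kTB = 1.38×10⁻²³ × 300 × 3.13×10⁶ = 1.30×10⁻¹⁴ W
In dBm: 10 log₁₀(1.30×10⁻¹⁴ / 10⁻³) = −108.9 dBm

−108.9 dBm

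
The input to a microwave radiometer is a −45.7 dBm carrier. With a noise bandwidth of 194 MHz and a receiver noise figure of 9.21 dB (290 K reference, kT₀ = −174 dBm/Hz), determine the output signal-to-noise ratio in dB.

Noise floor: N = −174 + 10 log₁₀(B) + NF
10 log₁₀(1.94×10⁸) = 82.88 dB
N = −174 + 82.88 + 9.21 = −81.91 dBm
SNR = P_sig − N = −45.7 − (−81.91) = 36.21 dB → 36.2 dB

36.2 dB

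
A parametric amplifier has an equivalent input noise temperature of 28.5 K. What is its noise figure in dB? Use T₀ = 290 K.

0.407 dB

F = 1 + T_e/T₀ = 1 + 28.5/290 = 1.09828
NF = 10 log₁₀(1.09828) = 0.407 dB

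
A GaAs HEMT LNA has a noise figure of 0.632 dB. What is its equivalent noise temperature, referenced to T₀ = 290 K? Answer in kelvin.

45.4 K

F = 10^(0.632/10) = 1.15664
T_e = (F − 1)·T₀ = (1.15664 − 1) × 290 = 45.4 K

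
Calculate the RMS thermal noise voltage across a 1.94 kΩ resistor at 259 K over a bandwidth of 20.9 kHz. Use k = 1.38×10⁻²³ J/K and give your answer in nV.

761 nV

V_n = √(4kTRB)
4kTRB = 4 × 1.38×10⁻²³ × 259 × 1.94×10³ × 2.09×10⁴ = 5.80×10⁻¹³ V²
V_n = √(5.80×10⁻¹³) = 7.61×10⁻⁷ V = 761 nV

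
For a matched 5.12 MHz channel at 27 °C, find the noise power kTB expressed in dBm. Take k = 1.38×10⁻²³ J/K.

−106.7 dBm

T = 27 °C + 273.15 = 300.15 K
P_n = kTB = 1.38×10⁻²³ × 300.15 × 5.12×10⁶ = 2.12×10⁻¹⁴ W
In dBm: 10 log₁₀(2.12×10⁻¹⁴ / 10⁻³) = −106.7 dBm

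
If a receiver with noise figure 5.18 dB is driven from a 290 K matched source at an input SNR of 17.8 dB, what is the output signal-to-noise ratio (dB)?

By definition F = SNR_in/SNR_out, so in dB: SNR_out = SNR_in − NF
SNR_out = 17.8 − 5.18 = 12.62 dB

12.62 dB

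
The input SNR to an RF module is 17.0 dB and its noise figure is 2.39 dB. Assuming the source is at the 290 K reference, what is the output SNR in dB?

By definition F = SNR_in/SNR_out, so in dB: SNR_out = SNR_in − NF
SNR_out = 17.0 − 2.39 = 14.61 dB

14.61 dB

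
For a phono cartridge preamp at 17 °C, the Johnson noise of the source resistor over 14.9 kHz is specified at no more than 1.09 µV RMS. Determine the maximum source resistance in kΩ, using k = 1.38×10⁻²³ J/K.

4.98 kΩ

T = 17 °C + 273.15 = 290.15 K
Johnson–Nyquist: V_n = √(4kTRB) ⇒ R = V_n² / (4kTB)
4kTB = 4 × 1.38×10⁻²³ × 290.15 × 1.49×10⁴ = 2.39×10⁻¹⁶
R = (1.09×10⁻⁶)² / 2.39×10⁻¹⁶ = 4.98×10³ Ω = 4.98 kΩ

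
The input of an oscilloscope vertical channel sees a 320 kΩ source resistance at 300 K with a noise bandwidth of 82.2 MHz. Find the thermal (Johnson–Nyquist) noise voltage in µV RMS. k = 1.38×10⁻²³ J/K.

660 µV

V_n = √(4kTRB)
4kTRB = 4 × 1.38×10⁻²³ × 300 × 3.20×10⁵ × 8.22×10⁷ = 4.36×10⁻⁷ V²
V_n = √(4.36×10⁻⁷) = 6.60×10⁻⁴ V = 660 µV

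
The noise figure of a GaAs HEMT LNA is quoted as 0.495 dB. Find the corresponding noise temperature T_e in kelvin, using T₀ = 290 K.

F = 10^(0.495/10) = 1.12073
T_e = (F − 1)·T₀ = (1.12073 − 1) × 290 = 35.0 K

35.0 K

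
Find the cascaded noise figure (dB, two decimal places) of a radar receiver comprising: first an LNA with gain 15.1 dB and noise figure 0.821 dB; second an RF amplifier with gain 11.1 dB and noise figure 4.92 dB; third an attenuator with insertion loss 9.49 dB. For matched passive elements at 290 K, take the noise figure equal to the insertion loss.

Convert to linear (a loss of L dB is a gain of −L dB): F_i = 10^(NF_i/10), G_i = 10^(G_i,dB/10)
  Stage 1: F_1 = 10^(0.821/10) = 1.208, G_1 = 10^(15.1/10) = 32.36
  Stage 2: F_2 = 10^(4.92/10) = 3.105, G_2 = 10^(11.1/10) = 12.88
  Stage 3: F_3 = 10^(9.49/10) = 8.892, G_3 = 10^(−9.49/10) = 0.1125
Friis cascade:
  F = 1.208 + (3.105 − 1)/32.36 + (8.892 − 1)/416.9 = 1.292
NF = 10 log₁₀(1.292) = 1.11 dB

1.11 dB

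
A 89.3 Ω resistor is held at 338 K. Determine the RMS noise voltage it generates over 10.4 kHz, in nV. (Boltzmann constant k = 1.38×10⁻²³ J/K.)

132 nV

V_n = √(4kTRB)
4kTRB = 4 × 1.38×10⁻²³ × 338 × 8.93×10¹ × 1.04×10⁴ = 1.73×10⁻¹⁴ V²
V_n = √(1.73×10⁻¹⁴) = 1.32×10⁻⁷ V = 132 nV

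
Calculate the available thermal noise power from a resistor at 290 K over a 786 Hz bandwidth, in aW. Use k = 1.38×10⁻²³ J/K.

P_n = kTB = 1.38×10⁻²³ × 290 × 7.86×10² = 3.15×10⁻¹⁸ W = 3.15 aW

3.15 aW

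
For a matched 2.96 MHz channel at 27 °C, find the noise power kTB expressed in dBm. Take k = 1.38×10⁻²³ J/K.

T = 27 °C + 273.15 = 300.15 K
P_n = kTB = 1.38×10⁻²³ × 300.15 × 2.96×10⁶ = 1.23×10⁻¹⁴ W
In dBm: 10 log₁₀(1.23×10⁻¹⁴ / 10⁻³) = −109.1 dBm

−109.1 dBm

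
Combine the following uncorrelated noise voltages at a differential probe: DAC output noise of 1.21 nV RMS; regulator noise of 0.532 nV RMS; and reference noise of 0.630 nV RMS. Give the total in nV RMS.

1.46 nV

Uncorrelated sources add in power (mean-square): V_tot = √(ΣV_i²)
V_tot = √[(1.21×10⁻⁹)² + (5.32×10⁻¹⁰)² + (6.30×10⁻¹⁰)²] = 1.46×10⁻⁹ V = 1.46 nV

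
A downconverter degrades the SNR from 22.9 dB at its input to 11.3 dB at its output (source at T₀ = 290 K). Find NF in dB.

NF (dB) = SNR_in(dB) − SNR_out(dB) when the source is at T₀
NF = 22.9 − 11.3 = 11.6 dB

11.6 dB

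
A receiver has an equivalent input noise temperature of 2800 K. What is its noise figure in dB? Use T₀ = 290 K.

10.28 dB

F = 1 + T_e/T₀ = 1 + 2800/290 = 10.6552
NF = 10 log₁₀(10.6552) = 10.28 dB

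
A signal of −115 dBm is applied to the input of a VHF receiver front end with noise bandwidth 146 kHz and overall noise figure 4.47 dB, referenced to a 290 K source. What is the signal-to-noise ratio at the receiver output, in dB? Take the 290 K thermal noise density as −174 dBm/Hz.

2.9 dB

Noise floor: N = −174 + 10 log₁₀(B) + NF
10 log₁₀(1.46×10⁵) = 51.64 dB
N = −174 + 51.64 + 4.47 = −117.89 dBm
SNR = P_sig − N = −115 − (−117.89) = 2.89 dB → 2.9 dB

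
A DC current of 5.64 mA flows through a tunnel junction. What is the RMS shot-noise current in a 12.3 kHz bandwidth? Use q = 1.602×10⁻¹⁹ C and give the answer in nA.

I_n = √(2qI·B)
2qI·B = 2 × 1.602×10⁻¹⁹ × 5.64×10⁻³ × 1.23×10⁴ = 2.22×10⁻¹⁷ A²
I_n = √(2.22×10⁻¹⁷) = 4.71×10⁻⁹ A = 4.71 nA

4.71 nA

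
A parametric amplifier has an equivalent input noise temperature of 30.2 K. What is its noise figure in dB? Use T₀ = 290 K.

0.430 dB

F = 1 + T_e/T₀ = 1 + 30.2/290 = 1.10414
NF = 10 log₁₀(1.10414) = 0.430 dB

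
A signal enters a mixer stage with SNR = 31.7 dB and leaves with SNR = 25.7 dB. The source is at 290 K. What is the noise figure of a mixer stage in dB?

NF (dB) = SNR_in(dB) − SNR_out(dB) when the source is at T₀
NF = 31.7 − 25.7 = 6.0 dB

6.0 dB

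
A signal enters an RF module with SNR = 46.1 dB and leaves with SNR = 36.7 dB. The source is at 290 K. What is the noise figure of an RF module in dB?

NF (dB) = SNR_in(dB) − SNR_out(dB) when the source is at T₀
NF = 46.1 − 36.7 = 9.4 dB

9.4 dB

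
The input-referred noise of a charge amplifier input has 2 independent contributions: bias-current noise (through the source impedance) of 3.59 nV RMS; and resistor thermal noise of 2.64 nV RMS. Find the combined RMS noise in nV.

4.46 nV

Uncorrelated sources add in power (mean-square): V_tot = √(ΣV_i²)
V_tot = √[(3.59×10⁻⁹)² + (2.64×10⁻⁹)²] = 4.46×10⁻⁹ V = 4.46 nV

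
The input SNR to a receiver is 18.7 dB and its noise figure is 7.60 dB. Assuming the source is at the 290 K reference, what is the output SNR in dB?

11.10 dB

By definition F = SNR_in/SNR_out, so in dB: SNR_out = SNR_in − NF
SNR_out = 18.7 − 7.60 = 11.10 dB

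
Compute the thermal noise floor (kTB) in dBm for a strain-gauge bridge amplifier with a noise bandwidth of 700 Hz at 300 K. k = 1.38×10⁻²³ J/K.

−145.4 dBm

P_n = kTB = 1.38×10⁻²³ × 300 × 7.00×10² = 2.90×10⁻¹⁸ W
In dBm: 10 log₁₀(2.90×10⁻¹⁸ / 10⁻³) = −145.4 dBm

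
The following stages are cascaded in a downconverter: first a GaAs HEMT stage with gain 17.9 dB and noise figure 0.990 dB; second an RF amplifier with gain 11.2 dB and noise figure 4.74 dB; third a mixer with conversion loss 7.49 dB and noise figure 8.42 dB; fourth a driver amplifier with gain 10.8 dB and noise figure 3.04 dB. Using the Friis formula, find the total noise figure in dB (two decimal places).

1.15 dB

Convert to linear (a loss of L dB is a gain of −L dB): F_i = 10^(NF_i/10), G_i = 10^(G_i,dB/10)
  Stage 1: F_1 = 10^(0.990/10) = 1.256, G_1 = 10^(17.9/10) = 61.66
  Stage 2: F_2 = 10^(4.74/10) = 2.979, G_2 = 10^(11.2/10) = 13.18
  Stage 3: F_3 = 10^(8.42/10) = 6.950, G_3 = 10^(−7.49/10) = 0.1782
  Stage 4: F_4 = 10^(3.04/10) = 2.014, G_4 = 10^(10.8/10) = 12.02
Friis cascade:
  F = 1.256 + (2.979 − 1)/61.66 + (6.950 − 1)/812.8 + (2.014 − 1)/144.9 = 1.302
NF = 10 log₁₀(1.302) = 1.15 dB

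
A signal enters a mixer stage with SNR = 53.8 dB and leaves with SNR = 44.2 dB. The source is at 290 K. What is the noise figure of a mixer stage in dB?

9.6 dB

NF (dB) = SNR_in(dB) − SNR_out(dB) when the source is at T₀
NF = 53.8 − 44.2 = 9.6 dB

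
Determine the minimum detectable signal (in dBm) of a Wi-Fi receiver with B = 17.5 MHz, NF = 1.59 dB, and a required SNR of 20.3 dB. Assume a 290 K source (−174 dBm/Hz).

−79.7 dBm

Sensitivity = −174 + 10 log₁₀(B) + NF + SNR_min
= −174 + 72.43 + 1.59 + 20.3
= −79.68 dBm → −79.7 dBm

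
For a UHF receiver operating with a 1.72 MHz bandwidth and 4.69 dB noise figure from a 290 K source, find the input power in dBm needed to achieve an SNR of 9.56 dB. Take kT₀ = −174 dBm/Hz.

Sensitivity = −174 + 10 log₁₀(B) + NF + SNR_min
= −174 + 62.36 + 4.69 + 9.56
= −97.39 dBm → −97.4 dBm

−97.4 dBm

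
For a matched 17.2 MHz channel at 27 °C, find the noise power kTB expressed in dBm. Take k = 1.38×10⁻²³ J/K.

T = 27 °C + 273.15 = 300.15 K
P_n = kTB = 1.38×10⁻²³ × 300.15 × 1.72×10⁷ = 7.12×10⁻¹⁴ W
In dBm: 10 log₁₀(7.12×10⁻¹⁴ / 10⁻³) = −101.5 dBm

−101.5 dBm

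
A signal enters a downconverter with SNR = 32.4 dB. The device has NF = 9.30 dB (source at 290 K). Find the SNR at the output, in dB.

By definition F = SNR_in/SNR_out, so in dB: SNR_out = SNR_in − NF
SNR_out = 32.4 − 9.30 = 23.10 dB

23.10 dB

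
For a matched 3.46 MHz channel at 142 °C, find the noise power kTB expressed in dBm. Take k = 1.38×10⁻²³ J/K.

T = 142 °C + 273.15 = 415.15 K
P_n = kTB = 1.38×10⁻²³ × 415.15 × 3.46×10⁶ = 1.98×10⁻¹⁴ W
In dBm: 10 log₁₀(1.98×10⁻¹⁴ / 10⁻³) = −107.0 dBm

−107.0 dBm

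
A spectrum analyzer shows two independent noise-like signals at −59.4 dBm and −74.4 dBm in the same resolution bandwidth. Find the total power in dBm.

−59.3 dBm

Convert to linear, add, convert back:
P₁ = 1.15×10⁻⁹ W, P₂ = 3.63×10⁻¹¹ W
P_tot = 1.18×10⁻⁹ W → 10 log₁₀(P_tot / 10⁻³) = −59.3 dBm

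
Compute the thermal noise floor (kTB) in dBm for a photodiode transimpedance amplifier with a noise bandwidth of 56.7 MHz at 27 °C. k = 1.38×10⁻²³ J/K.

−96.3 dBm

T = 27 °C + 273.15 = 300.15 K
P_n = kTB = 1.38×10⁻²³ × 300.15 × 5.67×10⁷ = 2.35×10⁻¹³ W
In dBm: 10 log₁₀(2.35×10⁻¹³ / 10⁻³) = −96.3 dBm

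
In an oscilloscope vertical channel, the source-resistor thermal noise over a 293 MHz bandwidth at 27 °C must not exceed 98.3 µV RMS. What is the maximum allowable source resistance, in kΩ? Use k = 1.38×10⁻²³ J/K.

T = 27 °C + 273.15 = 300.15 K
Johnson–Nyquist: V_n = √(4kTRB) ⇒ R = V_n² / (4kTB)
4kTB = 4 × 1.38×10⁻²³ × 300.15 × 2.93×10⁸ = 4.85×10⁻¹²
R = (9.83×10⁻⁵)² / 4.85×10⁻¹² = 1.99×10³ Ω = 1.99 kΩ

1.99 kΩ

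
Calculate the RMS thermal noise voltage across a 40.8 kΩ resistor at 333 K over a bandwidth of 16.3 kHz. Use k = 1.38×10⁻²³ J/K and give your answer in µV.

3.50 µV

V_n = √(4kTRB)
4kTRB = 4 × 1.38×10⁻²³ × 333 × 4.08×10⁴ × 1.63×10⁴ = 1.22×10⁻¹¹ V²
V_n = √(1.22×10⁻¹¹) = 3.50×10⁻⁶ V = 3.50 µV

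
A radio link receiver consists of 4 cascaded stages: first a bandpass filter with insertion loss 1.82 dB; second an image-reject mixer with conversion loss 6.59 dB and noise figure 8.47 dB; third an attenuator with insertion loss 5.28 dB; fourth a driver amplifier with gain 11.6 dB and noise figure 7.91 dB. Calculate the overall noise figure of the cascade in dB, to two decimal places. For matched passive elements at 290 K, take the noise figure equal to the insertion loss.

Convert to linear (a loss of L dB is a gain of −L dB): F_i = 10^(NF_i/10), G_i = 10^(G_i,dB/10)
  Stage 1: F_1 = 10^(1.82/10) = 1.521, G_1 = 10^(−1.82/10) = 0.6577
  Stage 2: F_2 = 10^(8.47/10) = 7.031, G_2 = 10^(−6.59/10) = 0.2193
  Stage 3: F_3 = 10^(5.28/10) = 3.373, G_3 = 10^(−5.28/10) = 0.2965
  Stage 4: F_4 = 10^(7.91/10) = 6.180, G_4 = 10^(11.6/10) = 14.45
Friis cascade:
  F = 1.521 + (7.031 − 1)/0.6577 + (3.373 − 1)/0.1442 + (6.180 − 1)/0.04276 = 148.3
NF = 10 log₁₀(148.3) = 21.71 dB

21.71 dB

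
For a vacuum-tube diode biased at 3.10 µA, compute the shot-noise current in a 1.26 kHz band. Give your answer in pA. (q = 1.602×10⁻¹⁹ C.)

I_n = √(2qI·B)
2qI·B = 2 × 1.602×10⁻¹⁹ × 3.10×10⁻⁶ × 1.26×10³ = 1.25×10⁻²¹ A²
I_n = √(1.25×10⁻²¹) = 3.54×10⁻¹¹ A = 35.4 pA

35.4 pA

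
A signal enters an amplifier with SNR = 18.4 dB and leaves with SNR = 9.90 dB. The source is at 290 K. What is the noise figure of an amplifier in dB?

NF (dB) = SNR_in(dB) − SNR_out(dB) when the source is at T₀
NF = 18.4 − 9.90 = 8.50 dB

8.50 dB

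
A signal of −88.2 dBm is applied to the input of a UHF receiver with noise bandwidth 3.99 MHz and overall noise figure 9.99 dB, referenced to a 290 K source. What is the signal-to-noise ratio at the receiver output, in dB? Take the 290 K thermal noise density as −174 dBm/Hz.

9.8 dB

Noise floor: N = −174 + 10 log₁₀(B) + NF
10 log₁₀(3.99×10⁶) = 66.01 dB
N = −174 + 66.01 + 9.99 = −98.00 dBm
SNR = P_sig − N = −88.2 − (−98.00) = 9.80 dB → 9.8 dB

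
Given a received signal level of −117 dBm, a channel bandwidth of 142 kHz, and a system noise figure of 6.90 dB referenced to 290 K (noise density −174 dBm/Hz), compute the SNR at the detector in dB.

−1.4 dB

Noise floor: N = −174 + 10 log₁₀(B) + NF
10 log₁₀(1.42×10⁵) = 51.52 dB
N = −174 + 51.52 + 6.90 = −115.58 dBm
SNR = P_sig − N = −117 − (−115.58) = −1.42 dB → −1.4 dB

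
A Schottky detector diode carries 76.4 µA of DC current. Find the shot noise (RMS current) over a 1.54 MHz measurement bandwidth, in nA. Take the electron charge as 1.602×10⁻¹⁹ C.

I_n = √(2qI·B)
2qI·B = 2 × 1.602×10⁻¹⁹ × 7.64×10⁻⁵ × 1.54×10⁶ = 3.77×10⁻¹⁷ A²
I_n = √(3.77×10⁻¹⁷) = 6.14×10⁻⁹ A = 6.14 nA

6.14 nA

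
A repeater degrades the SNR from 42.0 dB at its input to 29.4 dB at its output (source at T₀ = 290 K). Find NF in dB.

12.6 dB

NF (dB) = SNR_in(dB) − SNR_out(dB) when the source is at T₀
NF = 42.0 − 29.4 = 12.6 dB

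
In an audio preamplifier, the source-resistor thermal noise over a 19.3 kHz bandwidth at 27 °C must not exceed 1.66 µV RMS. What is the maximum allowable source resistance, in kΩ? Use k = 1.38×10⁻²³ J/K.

8.62 kΩ

T = 27 °C + 273.15 = 300.15 K
Johnson–Nyquist: V_n = √(4kTRB) ⇒ R = V_n² / (4kTB)
4kTB = 4 × 1.38×10⁻²³ × 300.15 × 1.93×10⁴ = 3.20×10⁻¹⁶
R = (1.66×10⁻⁶)² / 3.20×10⁻¹⁶ = 8.62×10³ Ω = 8.62 kΩ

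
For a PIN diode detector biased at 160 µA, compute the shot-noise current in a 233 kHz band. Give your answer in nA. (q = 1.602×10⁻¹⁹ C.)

I_n = √(2qI·B)
2qI·B = 2 × 1.602×10⁻¹⁹ × 1.60×10⁻⁴ × 2.33×10⁵ = 1.19×10⁻¹⁷ A²
I_n = √(1.19×10⁻¹⁷) = 3.46×10⁻⁹ A = 3.46 nA

3.46 nA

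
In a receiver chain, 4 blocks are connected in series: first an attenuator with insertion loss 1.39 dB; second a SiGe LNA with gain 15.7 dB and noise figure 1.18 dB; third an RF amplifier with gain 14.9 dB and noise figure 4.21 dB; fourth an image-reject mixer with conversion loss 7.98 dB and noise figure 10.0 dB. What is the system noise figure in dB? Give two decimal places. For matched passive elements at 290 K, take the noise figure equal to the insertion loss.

Convert to linear (a loss of L dB is a gain of −L dB): F_i = 10^(NF_i/10), G_i = 10^(G_i,dB/10)
  Stage 1: F_1 = 10^(1.39/10) = 1.377, G_1 = 10^(−1.39/10) = 0.7261
  Stage 2: F_2 = 10^(1.18/10) = 1.312, G_2 = 10^(15.7/10) = 37.15
  Stage 3: F_3 = 10^(4.21/10) = 2.636, G_3 = 10^(14.9/10) = 30.90
  Stage 4: F_4 = 10^(10.0/10) = 10.00, G_4 = 10^(−7.98/10) = 0.1592
Friis cascade:
  F = 1.377 + (1.312 − 1)/0.7261 + (2.636 − 1)/26.98 + (10.00 − 1)/833.7 = 1.879
NF = 10 log₁₀(1.879) = 2.74 dB

2.74 dB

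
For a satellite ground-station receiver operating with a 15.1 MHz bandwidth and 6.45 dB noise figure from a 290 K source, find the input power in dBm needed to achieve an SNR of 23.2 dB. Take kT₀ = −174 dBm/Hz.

Sensitivity = −174 + 10 log₁₀(B) + NF + SNR_min
= −174 + 71.79 + 6.45 + 23.2
= −72.56 dBm → −72.6 dBm

−72.6 dBm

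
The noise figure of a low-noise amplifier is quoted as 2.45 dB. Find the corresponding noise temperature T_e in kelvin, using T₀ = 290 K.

F = 10^(2.45/10) = 1.75792
T_e = (F − 1)·T₀ = (1.75792 − 1) × 290 = 220 K

220 K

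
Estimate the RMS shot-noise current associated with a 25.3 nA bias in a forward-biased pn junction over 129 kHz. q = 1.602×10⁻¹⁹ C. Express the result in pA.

32.3 pA

I_n = √(2qI·B)
2qI·B = 2 × 1.602×10⁻¹⁹ × 2.53×10⁻⁸ × 1.29×10⁵ = 1.05×10⁻²¹ A²
I_n = √(1.05×10⁻²¹) = 3.23×10⁻¹¹ A = 32.3 pA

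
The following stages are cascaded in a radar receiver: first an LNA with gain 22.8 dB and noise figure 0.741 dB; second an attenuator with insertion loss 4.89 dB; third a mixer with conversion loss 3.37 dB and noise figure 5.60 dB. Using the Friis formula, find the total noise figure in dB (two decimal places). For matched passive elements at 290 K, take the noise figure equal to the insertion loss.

0.93 dB

Convert to linear (a loss of L dB is a gain of −L dB): F_i = 10^(NF_i/10), G_i = 10^(G_i,dB/10)
  Stage 1: F_1 = 10^(0.741/10) = 1.186, G_1 = 10^(22.8/10) = 190.5
  Stage 2: F_2 = 10^(4.89/10) = 3.083, G_2 = 10^(−4.89/10) = 0.3243
  Stage 3: F_3 = 10^(5.60/10) = 3.631, G_3 = 10^(−3.37/10) = 0.4603
Friis cascade:
  F = 1.186 + (3.083 − 1)/190.5 + (3.631 − 1)/61.80 = 1.240
NF = 10 log₁₀(1.240) = 0.93 dB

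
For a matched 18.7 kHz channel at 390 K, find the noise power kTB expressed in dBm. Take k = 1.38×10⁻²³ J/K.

−130.0 dBm

P_n = kTB = 1.38×10⁻²³ × 390 × 1.87×10⁴ = 1.01×10⁻¹⁶ W
In dBm: 10 log₁₀(1.01×10⁻¹⁶ / 10⁻³) = −130.0 dBm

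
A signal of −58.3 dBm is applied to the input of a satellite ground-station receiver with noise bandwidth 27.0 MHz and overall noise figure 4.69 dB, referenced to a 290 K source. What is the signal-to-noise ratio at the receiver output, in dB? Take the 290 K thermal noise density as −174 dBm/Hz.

36.7 dB

Noise floor: N = −174 + 10 log₁₀(B) + NF
10 log₁₀(2.70×10⁷) = 74.31 dB
N = −174 + 74.31 + 4.69 = −95.00 dBm
SNR = P_sig − N = −58.3 − (−95.00) = 36.70 dB → 36.7 dB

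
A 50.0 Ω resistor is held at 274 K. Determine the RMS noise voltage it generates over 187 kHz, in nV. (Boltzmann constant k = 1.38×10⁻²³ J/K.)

V_n = √(4kTRB)
4kTRB = 4 × 1.38×10⁻²³ × 274 × 5.00×10¹ × 1.87×10⁵ = 1.41×10⁻¹³ V²
V_n = √(1.41×10⁻¹³) = 3.76×10⁻⁷ V = 376 nV

376 nV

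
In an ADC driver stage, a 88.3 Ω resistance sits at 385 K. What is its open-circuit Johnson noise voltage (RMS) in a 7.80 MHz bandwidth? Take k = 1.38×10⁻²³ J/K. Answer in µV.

3.83 µV

V_n = √(4kTRB)
4kTRB = 4 × 1.38×10⁻²³ × 385 × 8.83×10¹ × 7.80×10⁶ = 1.46×10⁻¹¹ V²
V_n = √(1.46×10⁻¹¹) = 3.83×10⁻⁶ V = 3.83 µV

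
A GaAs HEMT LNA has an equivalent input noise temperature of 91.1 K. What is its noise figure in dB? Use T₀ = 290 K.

1.19 dB

F = 1 + T_e/T₀ = 1 + 91.1/290 = 1.31414
NF = 10 log₁₀(1.31414) = 1.19 dB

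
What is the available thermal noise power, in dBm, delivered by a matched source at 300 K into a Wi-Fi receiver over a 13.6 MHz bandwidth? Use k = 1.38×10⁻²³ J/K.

−102.5 dBm

P_n = kTB = 1.38×10⁻²³ × 300 × 1.36×10⁷ = 5.63×10⁻¹⁴ W
In dBm: 10 log₁₀(5.63×10⁻¹⁴ / 10⁻³) = −102.5 dBm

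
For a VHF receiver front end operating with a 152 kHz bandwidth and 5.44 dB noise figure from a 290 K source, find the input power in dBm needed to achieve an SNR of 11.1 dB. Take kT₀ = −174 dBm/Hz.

Sensitivity = −174 + 10 log₁₀(B) + NF + SNR_min
= −174 + 51.82 + 5.44 + 11.1
= −105.64 dBm → −105.6 dBm

−105.6 dBm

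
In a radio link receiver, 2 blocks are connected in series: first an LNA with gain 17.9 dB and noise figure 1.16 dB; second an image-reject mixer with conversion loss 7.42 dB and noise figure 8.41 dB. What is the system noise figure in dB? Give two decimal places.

1.47 dB

Convert to linear (a loss of L dB is a gain of −L dB): F_i = 10^(NF_i/10), G_i = 10^(G_i,dB/10)
  Stage 1: F_1 = 10^(1.16/10) = 1.306, G_1 = 10^(17.9/10) = 61.66
  Stage 2: F_2 = 10^(8.41/10) = 6.934, G_2 = 10^(−7.42/10) = 0.1811
Friis cascade:
  F = 1.306 + (6.934 − 1)/61.66 = 1.402
NF = 10 log₁₀(1.402) = 1.47 dB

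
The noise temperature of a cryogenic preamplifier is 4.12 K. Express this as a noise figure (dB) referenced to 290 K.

F = 1 + T_e/T₀ = 1 + 4.12/290 = 1.01421
NF = 10 log₁₀(1.01421) = 0.061 dB

0.061 dB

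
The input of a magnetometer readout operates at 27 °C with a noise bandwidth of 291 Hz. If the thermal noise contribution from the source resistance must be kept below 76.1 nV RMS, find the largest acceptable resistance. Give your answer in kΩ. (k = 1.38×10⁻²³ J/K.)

T = 27 °C + 273.15 = 300.15 K
Johnson–Nyquist: V_n = √(4kTRB) ⇒ R = V_n² / (4kTB)
4kTB = 4 × 1.38×10⁻²³ × 300.15 × 2.91×10² = 4.82×10⁻¹⁸
R = (7.61×10⁻⁸)² / 4.82×10⁻¹⁸ = 1.20×10³ Ω = 1.20 kΩ

1.20 kΩ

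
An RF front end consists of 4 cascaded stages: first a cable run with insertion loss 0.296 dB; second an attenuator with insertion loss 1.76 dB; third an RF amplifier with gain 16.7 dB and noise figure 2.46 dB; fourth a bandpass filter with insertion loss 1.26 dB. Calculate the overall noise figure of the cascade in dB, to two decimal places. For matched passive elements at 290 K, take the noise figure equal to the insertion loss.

4.53 dB

Convert to linear (a loss of L dB is a gain of −L dB): F_i = 10^(NF_i/10), G_i = 10^(G_i,dB/10)
  Stage 1: F_1 = 10^(0.296/10) = 1.071, G_1 = 10^(−0.296/10) = 0.9341
  Stage 2: F_2 = 10^(1.76/10) = 1.500, G_2 = 10^(−1.76/10) = 0.6668
  Stage 3: F_3 = 10^(2.46/10) = 1.762, G_3 = 10^(16.7/10) = 46.77
  Stage 4: F_4 = 10^(1.26/10) = 1.337, G_4 = 10^(−1.26/10) = 0.7482
Friis cascade:
  F = 1.071 + (1.500 − 1)/0.9341 + (1.762 − 1)/0.6229 + (1.337 − 1)/29.13 = 2.840
NF = 10 log₁₀(2.840) = 4.53 dB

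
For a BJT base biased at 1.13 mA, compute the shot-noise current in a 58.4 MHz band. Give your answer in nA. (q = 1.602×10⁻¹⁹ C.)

145 nA

I_n = √(2qI·B)
2qI·B = 2 × 1.602×10⁻¹⁹ × 1.13×10⁻³ × 5.84×10⁷ = 2.11×10⁻¹⁴ A²
I_n = √(2.11×10⁻¹⁴) = 1.45×10⁻⁷ A = 145 nA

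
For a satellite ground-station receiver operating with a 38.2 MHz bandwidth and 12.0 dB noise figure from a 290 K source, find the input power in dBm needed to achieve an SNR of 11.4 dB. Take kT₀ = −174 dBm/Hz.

−74.8 dBm

Sensitivity = −174 + 10 log₁₀(B) + NF + SNR_min
= −174 + 75.82 + 12.0 + 11.4
= −74.78 dBm → −74.8 dBm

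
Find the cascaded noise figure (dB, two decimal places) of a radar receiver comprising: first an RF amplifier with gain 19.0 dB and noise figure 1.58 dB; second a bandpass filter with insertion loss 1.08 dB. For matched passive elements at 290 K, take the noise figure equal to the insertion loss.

1.59 dB

Convert to linear (a loss of L dB is a gain of −L dB): F_i = 10^(NF_i/10), G_i = 10^(G_i,dB/10)
  Stage 1: F_1 = 10^(1.58/10) = 1.439, G_1 = 10^(19.0/10) = 79.43
  Stage 2: F_2 = 10^(1.08/10) = 1.282, G_2 = 10^(−1.08/10) = 0.7798
Friis cascade:
  F = 1.439 + (1.282 − 1)/79.43 = 1.442
NF = 10 log₁₀(1.442) = 1.59 dB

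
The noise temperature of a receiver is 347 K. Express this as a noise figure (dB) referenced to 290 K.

F = 1 + T_e/T₀ = 1 + 347/290 = 2.19655
NF = 10 log₁₀(2.19655) = 3.42 dB

3.42 dB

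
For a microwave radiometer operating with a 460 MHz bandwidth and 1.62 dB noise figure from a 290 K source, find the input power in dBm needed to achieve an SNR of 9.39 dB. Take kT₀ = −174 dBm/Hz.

−76.4 dBm

Sensitivity = −174 + 10 log₁₀(B) + NF + SNR_min
= −174 + 86.63 + 1.62 + 9.39
= −76.36 dBm → −76.4 dBm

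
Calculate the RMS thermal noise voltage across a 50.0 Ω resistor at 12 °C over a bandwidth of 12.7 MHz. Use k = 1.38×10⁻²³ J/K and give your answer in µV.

3.16 µV

T = 12 °C + 273.15 = 285.15 K
V_n = √(4kTRB)
4kTRB = 4 × 1.38×10⁻²³ × 285.15 × 5.00×10¹ × 1.27×10⁷ = 1.00×10⁻¹¹ V²
V_n = √(1.00×10⁻¹¹) = 3.16×10⁻⁶ V = 3.16 µV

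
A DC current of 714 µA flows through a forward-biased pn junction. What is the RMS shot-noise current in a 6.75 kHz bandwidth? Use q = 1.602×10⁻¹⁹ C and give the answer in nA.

1.24 nA

I_n = √(2qI·B)
2qI·B = 2 × 1.602×10⁻¹⁹ × 7.14×10⁻⁴ × 6.75×10³ = 1.54×10⁻¹⁸ A²
I_n = √(1.54×10⁻¹⁸) = 1.24×10⁻⁹ A = 1.24 nA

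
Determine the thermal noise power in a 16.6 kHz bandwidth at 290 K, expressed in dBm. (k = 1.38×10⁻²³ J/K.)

−131.8 dBm

P_n = kTB = 1.38×10⁻²³ × 290 × 1.66×10⁴ = 6.64×10⁻¹⁷ W
In dBm: 10 log₁₀(6.64×10⁻¹⁷ / 10⁻³) = −131.8 dBm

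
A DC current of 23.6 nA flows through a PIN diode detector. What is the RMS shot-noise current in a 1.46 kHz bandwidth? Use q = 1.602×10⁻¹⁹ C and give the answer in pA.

I_n = √(2qI·B)
2qI·B = 2 × 1.602×10⁻¹⁹ × 2.36×10⁻⁸ × 1.46×10³ = 1.10×10⁻²³ A²
I_n = √(1.10×10⁻²³) = 3.32×10⁻¹² A = 3.32 pA

3.32 pA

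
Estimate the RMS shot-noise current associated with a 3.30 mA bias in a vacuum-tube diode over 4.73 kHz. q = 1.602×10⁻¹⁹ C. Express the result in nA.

I_n = √(2qI·B)
2qI·B = 2 × 1.602×10⁻¹⁹ × 3.30×10⁻³ × 4.73×10³ = 5.00×10⁻¹⁸ A²
I_n = √(5.00×10⁻¹⁸) = 2.24×10⁻⁹ A = 2.24 nA

2.24 nA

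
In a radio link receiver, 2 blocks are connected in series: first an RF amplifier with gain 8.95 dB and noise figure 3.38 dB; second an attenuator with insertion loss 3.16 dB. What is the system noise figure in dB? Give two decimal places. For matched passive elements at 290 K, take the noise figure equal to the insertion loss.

3.64 dB

Convert to linear (a loss of L dB is a gain of −L dB): F_i = 10^(NF_i/10), G_i = 10^(G_i,dB/10)
  Stage 1: F_1 = 10^(3.38/10) = 2.178, G_1 = 10^(8.95/10) = 7.852
  Stage 2: F_2 = 10^(3.16/10) = 2.070, G_2 = 10^(−3.16/10) = 0.4831
Friis cascade:
  F = 2.178 + (2.070 − 1)/7.852 = 2.314
NF = 10 log₁₀(2.314) = 3.64 dB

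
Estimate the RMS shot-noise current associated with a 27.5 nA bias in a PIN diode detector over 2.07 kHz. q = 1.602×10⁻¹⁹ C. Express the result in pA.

4.27 pA

I_n = √(2qI·B)
2qI·B = 2 × 1.602×10⁻¹⁹ × 2.75×10⁻⁸ × 2.07×10³ = 1.82×10⁻²³ A²
I_n = √(1.82×10⁻²³) = 4.27×10⁻¹² A = 4.27 pA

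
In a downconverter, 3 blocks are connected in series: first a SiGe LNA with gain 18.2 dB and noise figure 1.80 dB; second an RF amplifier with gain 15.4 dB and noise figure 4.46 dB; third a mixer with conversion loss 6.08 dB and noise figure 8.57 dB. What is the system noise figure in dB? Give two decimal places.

Convert to linear (a loss of L dB is a gain of −L dB): F_i = 10^(NF_i/10), G_i = 10^(G_i,dB/10)
  Stage 1: F_1 = 10^(1.80/10) = 1.514, G_1 = 10^(18.2/10) = 66.07
  Stage 2: F_2 = 10^(4.46/10) = 2.793, G_2 = 10^(15.4/10) = 34.67
  Stage 3: F_3 = 10^(8.57/10) = 7.194, G_3 = 10^(−6.08/10) = 0.2466
Friis cascade:
  F = 1.514 + (2.793 − 1)/66.07 + (7.194 − 1)/2291 = 1.543
NF = 10 log₁₀(1.543) = 1.88 dB

1.88 dB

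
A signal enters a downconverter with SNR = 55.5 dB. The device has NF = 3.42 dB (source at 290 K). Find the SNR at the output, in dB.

52.08 dB

By definition F = SNR_in/SNR_out, so in dB: SNR_out = SNR_in − NF
SNR_out = 55.5 − 3.42 = 52.08 dB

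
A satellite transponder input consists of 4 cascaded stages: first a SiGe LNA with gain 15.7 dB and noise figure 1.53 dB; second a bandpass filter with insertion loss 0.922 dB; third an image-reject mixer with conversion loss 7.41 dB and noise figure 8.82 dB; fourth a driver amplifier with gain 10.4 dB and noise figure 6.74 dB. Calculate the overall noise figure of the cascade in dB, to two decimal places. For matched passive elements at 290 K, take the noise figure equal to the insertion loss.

3.68 dB

Convert to linear (a loss of L dB is a gain of −L dB): F_i = 10^(NF_i/10), G_i = 10^(G_i,dB/10)
  Stage 1: F_1 = 10^(1.53/10) = 1.422, G_1 = 10^(15.7/10) = 37.15
  Stage 2: F_2 = 10^(0.922/10) = 1.237, G_2 = 10^(−0.922/10) = 0.8087
  Stage 3: F_3 = 10^(8.82/10) = 7.621, G_3 = 10^(−7.41/10) = 0.1816
  Stage 4: F_4 = 10^(6.74/10) = 4.721, G_4 = 10^(10.4/10) = 10.96
Friis cascade:
  F = 1.422 + (1.237 − 1)/37.15 + (7.621 − 1)/30.05 + (4.721 − 1)/5.455 = 2.331
NF = 10 log₁₀(2.331) = 3.68 dB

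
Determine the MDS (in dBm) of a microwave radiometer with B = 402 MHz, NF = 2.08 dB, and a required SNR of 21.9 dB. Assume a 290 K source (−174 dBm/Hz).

−64.0 dBm

Sensitivity = −174 + 10 log₁₀(B) + NF + SNR_min
= −174 + 86.04 + 2.08 + 21.9
= −63.98 dBm → −64.0 dBm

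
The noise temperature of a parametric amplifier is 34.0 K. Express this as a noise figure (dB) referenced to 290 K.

F = 1 + T_e/T₀ = 1 + 34.0/290 = 1.11724
NF = 10 log₁₀(1.11724) = 0.481 dB

0.481 dB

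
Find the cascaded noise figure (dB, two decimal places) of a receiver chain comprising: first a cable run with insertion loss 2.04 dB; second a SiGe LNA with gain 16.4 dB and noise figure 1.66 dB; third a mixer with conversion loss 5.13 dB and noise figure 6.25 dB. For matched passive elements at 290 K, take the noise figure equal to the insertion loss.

3.91 dB

Convert to linear (a loss of L dB is a gain of −L dB): F_i = 10^(NF_i/10), G_i = 10^(G_i,dB/10)
  Stage 1: F_1 = 10^(2.04/10) = 1.600, G_1 = 10^(−2.04/10) = 0.6252
  Stage 2: F_2 = 10^(1.66/10) = 1.466, G_2 = 10^(16.4/10) = 43.65
  Stage 3: F_3 = 10^(6.25/10) = 4.217, G_3 = 10^(−5.13/10) = 0.3069
Friis cascade:
  F = 1.600 + (1.466 − 1)/0.6252 + (4.217 − 1)/27.29 = 2.462
NF = 10 log₁₀(2.462) = 3.91 dB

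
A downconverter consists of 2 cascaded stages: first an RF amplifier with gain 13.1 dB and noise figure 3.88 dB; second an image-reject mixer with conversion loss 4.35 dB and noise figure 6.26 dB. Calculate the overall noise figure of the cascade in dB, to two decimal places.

Convert to linear (a loss of L dB is a gain of −L dB): F_i = 10^(NF_i/10), G_i = 10^(G_i,dB/10)
  Stage 1: F_1 = 10^(3.88/10) = 2.443, G_1 = 10^(13.1/10) = 20.42
  Stage 2: F_2 = 10^(6.26/10) = 4.227, G_2 = 10^(−4.35/10) = 0.3673
Friis cascade:
  F = 2.443 + (4.227 − 1)/20.42 = 2.601
NF = 10 log₁₀(2.601) = 4.15 dB

4.15 dB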